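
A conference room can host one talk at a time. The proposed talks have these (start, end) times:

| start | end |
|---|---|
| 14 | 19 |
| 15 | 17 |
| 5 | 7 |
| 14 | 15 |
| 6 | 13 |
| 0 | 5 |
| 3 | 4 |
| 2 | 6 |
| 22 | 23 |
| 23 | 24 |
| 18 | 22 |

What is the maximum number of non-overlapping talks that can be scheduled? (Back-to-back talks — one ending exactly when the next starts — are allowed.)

7

Order by finish time; keep every interval that doesn't clash with the previous kept one.
By end time: (3,4), (0,5), (2,6), (5,7), (6,13), (14,15), (15,17), (14,19), (18,22), (22,23), (23,24).
Pick (3,4); next start ≥ 4 → (5,7); next start ≥ 7 → (14,15); next start ≥ 15 → (15,17); next start ≥ 17 → (18,22); next start ≥ 22 → (22,23); next start ≥ 23 → (23,24).
Selected 7 talks.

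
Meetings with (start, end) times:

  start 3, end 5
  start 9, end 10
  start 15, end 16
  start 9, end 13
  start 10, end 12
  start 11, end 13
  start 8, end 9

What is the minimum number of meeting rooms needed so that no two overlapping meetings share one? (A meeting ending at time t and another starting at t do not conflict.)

The answer is the maximum number of intervals overlapping at any instant.
Events (time:±→running): 3:+→1 5:-→0 8:+→1 9:-→0 9:+→1 9:+→2 10:-→1 10:+→2 11:+→3 … peak 3.

3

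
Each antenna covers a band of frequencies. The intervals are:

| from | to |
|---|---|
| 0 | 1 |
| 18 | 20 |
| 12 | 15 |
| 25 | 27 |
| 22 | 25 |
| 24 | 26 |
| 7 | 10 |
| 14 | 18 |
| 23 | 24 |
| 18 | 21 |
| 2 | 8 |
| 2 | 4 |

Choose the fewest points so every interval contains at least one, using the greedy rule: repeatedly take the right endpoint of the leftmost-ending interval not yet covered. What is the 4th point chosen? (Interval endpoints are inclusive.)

Sort by right endpoint; whenever an interval is uncovered, place a point at its right end.
Sorted: [0,1] [2,4] [2,8] [7,10] [12,15] [14,18] [18,20] [18,21] [23,24] [22,25] [24,26] [25,27]
{[0,1]} hit by 1; {[2,4],[2,8]} hit by 4; {[7,10]} hit by 10; {[12,15],[14,18]} hit by 15; {[18,20],[18,21]} hit by 20; {[23,24],[22,25],[24,26]} hit by 24; {[25,27]} hit by 27.
Points: 1, 4, 10, 15, 20, 24, 27 (7 total).

15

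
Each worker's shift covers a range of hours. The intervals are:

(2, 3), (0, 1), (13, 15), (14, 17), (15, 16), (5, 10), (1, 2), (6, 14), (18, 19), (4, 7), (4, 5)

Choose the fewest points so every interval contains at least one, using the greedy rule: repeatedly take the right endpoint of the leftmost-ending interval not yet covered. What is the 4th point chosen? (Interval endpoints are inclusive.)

14

Process intervals by earliest right end; each time one isn't hit yet, stab at its right endpoint.
Sorted: [0,1] [1,2] [2,3] [4,5] [4,7] [5,10] [6,14] [13,15] [15,16] [14,17] [18,19]
{[0,1],[1,2]} hit by 1; {[2,3]} hit by 3; {[4,5],[4,7],[5,10]} hit by 5; {[6,14],[13,15]} hit by 14; {[15,16],[14,17]} hit by 16; {[18,19]} hit by 19.
Points: 1, 3, 5, 14, 16, 19 (6 total).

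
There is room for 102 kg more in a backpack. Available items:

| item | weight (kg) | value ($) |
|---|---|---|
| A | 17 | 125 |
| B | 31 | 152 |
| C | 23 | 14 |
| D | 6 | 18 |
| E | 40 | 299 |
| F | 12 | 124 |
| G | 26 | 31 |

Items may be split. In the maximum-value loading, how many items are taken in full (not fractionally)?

4

Greedy by value/weight ratio, highest first.
Ratios (sorted): F 10.33, E 7.47, A 7.35, B 4.90, D 3.00, G 1.19, C 0.61
take F (12 @ 124); take E (40 @ 299); take A (17 @ 125); take B (31 @ 152); take 2/6 of D → 6.00. Capacity used 102/102.
4 item(s) taken whole; one partial (take 2/6 of D).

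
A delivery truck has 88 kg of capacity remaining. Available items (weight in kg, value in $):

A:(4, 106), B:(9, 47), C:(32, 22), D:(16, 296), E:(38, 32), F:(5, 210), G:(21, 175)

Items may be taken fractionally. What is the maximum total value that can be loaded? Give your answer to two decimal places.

Ratios (sorted): F 42.00, A 26.50, D 18.50, G 8.33, B 5.22, E 0.84, C 0.69
take F (5 @ 210); take A (4 @ 106); take D (16 @ 296); take G (21 @ 175); take B (9 @ 47); take 33/38 of E → 27.79. Capacity used 88/88.
Total value = 861.79

861.79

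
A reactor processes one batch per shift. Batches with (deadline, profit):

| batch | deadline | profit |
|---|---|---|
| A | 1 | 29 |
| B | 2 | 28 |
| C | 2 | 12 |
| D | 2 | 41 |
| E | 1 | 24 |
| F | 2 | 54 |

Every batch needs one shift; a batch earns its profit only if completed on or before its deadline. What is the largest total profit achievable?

95

Sort by profit descending; place each in the latest free slot ≤ its deadline.
By profit: F(d2,54), D(d2,41), A(d1,29), B(d2,28), E(d1,24), C(d2,12)
F→slot 2; D→slot 1; A skipped; B skipped; E skipped; C skipped.
Profit = 41 + 54 = 95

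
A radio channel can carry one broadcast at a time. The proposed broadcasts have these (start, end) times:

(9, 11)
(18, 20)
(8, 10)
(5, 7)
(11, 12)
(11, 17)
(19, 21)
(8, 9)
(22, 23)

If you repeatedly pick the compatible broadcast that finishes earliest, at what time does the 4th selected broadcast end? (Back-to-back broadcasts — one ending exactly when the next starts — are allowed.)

Sorted by end: (5,7)  (8,9)  (8,10)  (9,11)  (11,12)  (11,17)  (18,20)  (19,21)  (22,23)
take (5,7); take (8,9); take (9,11); take (11,12); take (18,20); take (22,23).
Selected: (5,7) (8,9) (9,11) (11,12) (18,20) (22,23)

12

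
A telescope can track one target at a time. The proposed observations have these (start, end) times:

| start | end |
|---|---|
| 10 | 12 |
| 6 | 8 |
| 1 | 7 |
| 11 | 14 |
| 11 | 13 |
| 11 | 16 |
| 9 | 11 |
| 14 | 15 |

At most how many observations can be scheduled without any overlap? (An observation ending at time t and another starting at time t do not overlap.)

By end time: (1,7), (6,8), (9,11), (10,12), (11,13), (11,14), (14,15), (11,16).
Pick (1,7); next start ≥ 7 → (9,11); next start ≥ 11 → (11,13); next start ≥ 13 → (14,15).
Selected 4 observations.

4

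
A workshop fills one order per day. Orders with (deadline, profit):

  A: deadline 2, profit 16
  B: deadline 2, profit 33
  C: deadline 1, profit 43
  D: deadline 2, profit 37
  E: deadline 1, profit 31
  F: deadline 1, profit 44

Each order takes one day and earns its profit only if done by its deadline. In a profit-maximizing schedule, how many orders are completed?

Take jobs in profit order; each goes to the latest open slot no later than its deadline.
By profit: F(d1,44), C(d1,43), D(d2,37), B(d2,33), E(d1,31), A(d2,16)
F→slot 1; C skipped; D→slot 2; B skipped; E skipped; A skipped.
2 of 6 scheduled.

2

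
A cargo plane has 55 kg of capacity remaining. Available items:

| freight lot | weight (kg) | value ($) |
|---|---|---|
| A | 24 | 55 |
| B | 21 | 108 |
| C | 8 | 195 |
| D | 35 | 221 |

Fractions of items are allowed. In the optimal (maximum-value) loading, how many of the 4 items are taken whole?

2

Sort by value per unit weight and fill in that order.
Ratios (sorted): C 24.38, D 6.31, B 5.14, A 2.29
take C (8 @ 195); take D (35 @ 221); take 12/21 of B → 61.71. Capacity used 55/55.
2 item(s) taken whole; one partial (take 12/21 of B).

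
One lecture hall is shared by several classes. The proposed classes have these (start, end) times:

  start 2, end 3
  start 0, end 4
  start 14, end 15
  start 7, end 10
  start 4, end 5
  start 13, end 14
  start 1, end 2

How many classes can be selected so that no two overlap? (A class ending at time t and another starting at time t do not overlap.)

6

Sort by end time and greedily take each interval whose start is ≥ the last chosen end.
Sorted by end: (1,2)  (2,3)  (0,4)  (4,5)  (7,10)  (13,14)  (14,15)
take (1,2); take (2,3); take (4,5); take (7,10); take (13,14); take (14,15).
Selected 6 classes.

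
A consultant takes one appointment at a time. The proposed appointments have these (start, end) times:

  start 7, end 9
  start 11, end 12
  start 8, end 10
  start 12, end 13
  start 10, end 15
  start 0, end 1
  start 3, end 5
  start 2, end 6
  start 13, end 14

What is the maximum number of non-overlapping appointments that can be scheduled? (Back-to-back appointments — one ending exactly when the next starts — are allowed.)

By end time: (0,1), (3,5), (2,6), (7,9), (8,10), (11,12), (12,13), (13,14), (10,15).
Pick (0,1); next start ≥ 1 → (3,5); next start ≥ 5 → (7,9); next start ≥ 9 → (11,12); next start ≥ 12 → (12,13); next start ≥ 13 → (13,14).
Selected 6 appointments.

6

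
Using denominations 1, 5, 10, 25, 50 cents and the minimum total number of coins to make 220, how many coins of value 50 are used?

4

220 = 4×50 + 2×10
Count of 50: 4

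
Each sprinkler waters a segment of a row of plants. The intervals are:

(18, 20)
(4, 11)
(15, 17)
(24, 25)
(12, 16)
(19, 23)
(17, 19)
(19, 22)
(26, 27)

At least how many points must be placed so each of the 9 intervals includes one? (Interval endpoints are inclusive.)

5

Process intervals by earliest right end; each time one isn't hit yet, stab at its right endpoint.
Sorted: [4,11] [12,16] [15,17] [17,19] [18,20] [19,22] [19,23] [24,25] [26,27]
{[4,11]} hit by 11; {[12,16],[15,17]} hit by 16; {[17,19],[18,20],[19,22],[19,23]} hit by 19; {[24,25]} hit by 25; {[26,27]} hit by 27.
Points: 11, 16, 19, 25, 27 (5 total).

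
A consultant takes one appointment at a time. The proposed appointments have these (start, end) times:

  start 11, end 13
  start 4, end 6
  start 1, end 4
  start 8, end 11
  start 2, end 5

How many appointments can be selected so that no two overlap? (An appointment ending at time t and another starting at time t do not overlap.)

4

Greedy by earliest finish: after sorting by end time, pick each interval compatible with the last pick.
By end time: (1,4), (2,5), (4,6), (8,11), (11,13).
Pick (1,4); next start ≥ 4 → (4,6); next start ≥ 6 → (8,11); next start ≥ 11 → (11,13).
Selected 4 appointments.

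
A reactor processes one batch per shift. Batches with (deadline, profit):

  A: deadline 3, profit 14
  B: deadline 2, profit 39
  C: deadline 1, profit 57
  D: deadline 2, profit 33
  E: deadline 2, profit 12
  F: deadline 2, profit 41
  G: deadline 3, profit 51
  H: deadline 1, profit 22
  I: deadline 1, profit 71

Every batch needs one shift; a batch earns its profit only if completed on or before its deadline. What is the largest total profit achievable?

163

Take jobs in profit order; each goes to the latest open slot no later than its deadline.
By profit: I(d1,71), C(d1,57), G(d3,51), F(d2,41), B(d2,39), D(d2,33), H(d1,22), A(d3,14), E(d2,12)
I→slot 1; C skipped; G→slot 3; F→slot 2; B skipped; D skipped; H skipped; A skipped; E skipped.
Profit = 71 + 41 + 51 = 163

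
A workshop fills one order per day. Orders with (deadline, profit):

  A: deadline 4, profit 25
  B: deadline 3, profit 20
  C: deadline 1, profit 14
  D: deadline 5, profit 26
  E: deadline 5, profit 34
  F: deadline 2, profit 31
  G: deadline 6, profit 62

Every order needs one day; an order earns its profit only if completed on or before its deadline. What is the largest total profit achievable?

Profit order: G=62 E=34 F=31 D=26 A=25 B=20 C=14
Assign: G→slot 6, E→slot 5, F→slot 2, D→slot 4, A→slot 3, B→slot 1, C skipped.
Slots: [1:B] [2:F] [3:A] [4:D] [5:E] [6:G]
Profit = 20 + 31 + 25 + 26 + 34 + 62 = 198

198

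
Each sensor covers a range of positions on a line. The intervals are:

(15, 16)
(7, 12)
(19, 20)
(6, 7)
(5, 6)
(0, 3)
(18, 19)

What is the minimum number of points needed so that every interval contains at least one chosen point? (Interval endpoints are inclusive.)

Process intervals by earliest right end; each time one isn't hit yet, stab at its right endpoint.
Sorted: [0,3] [5,6] [6,7] [7,12] [15,16] [18,19] [19,20]
{[0,3]} hit by 3; {[5,6],[6,7]} hit by 6; {[7,12]} hit by 12; {[15,16]} hit by 16; {[18,19],[19,20]} hit by 19.
Points: 3, 6, 12, 16, 19 (5 total).

5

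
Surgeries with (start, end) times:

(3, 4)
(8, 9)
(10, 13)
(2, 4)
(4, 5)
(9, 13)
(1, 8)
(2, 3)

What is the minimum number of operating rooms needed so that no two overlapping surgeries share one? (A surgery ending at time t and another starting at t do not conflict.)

starts: [1, 2, 2, 3, 4, 8, 9, 10]
ends:   [3, 4, 4, 5, 8, 9, 13, 13]
s1→1 s2→2 s2→3  — peak 3.

3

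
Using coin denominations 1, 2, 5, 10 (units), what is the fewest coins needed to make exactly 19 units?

Use the largest denomination that fits, subtract, and repeat.
19 = 1×10 + 1×5 + 2×2
Total coins = 1 + 1 + 2 = 4

4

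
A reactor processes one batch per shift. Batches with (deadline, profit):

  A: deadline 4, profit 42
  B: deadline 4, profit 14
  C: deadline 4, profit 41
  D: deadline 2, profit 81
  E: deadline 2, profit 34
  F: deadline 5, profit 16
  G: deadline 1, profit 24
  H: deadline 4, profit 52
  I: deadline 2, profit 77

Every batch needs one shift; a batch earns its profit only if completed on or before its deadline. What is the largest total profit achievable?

Sort by profit descending; place each in the latest free slot ≤ its deadline.
Profit order: D=81 I=77 H=52 A=42 C=41 E=34 G=24 F=16 B=14
Assign: D→slot 2, I→slot 1, H→slot 4, A→slot 3, C skipped, E skipped, G skipped, F→slot 5, B skipped.
Slots: [1:I] [2:D] [3:A] [4:H] [5:F]
Profit = 77 + 81 + 42 + 52 + 16 = 268

268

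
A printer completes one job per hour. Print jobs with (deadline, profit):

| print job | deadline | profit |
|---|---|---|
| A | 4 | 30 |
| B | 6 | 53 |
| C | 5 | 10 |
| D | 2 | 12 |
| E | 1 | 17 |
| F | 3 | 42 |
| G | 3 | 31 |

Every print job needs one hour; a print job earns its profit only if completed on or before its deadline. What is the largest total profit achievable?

Take jobs in profit order; each goes to the latest open slot no later than its deadline.
By profit: B(d6,53), F(d3,42), G(d3,31), A(d4,30), E(d1,17), D(d2,12), C(d5,10)
B→slot 6; F→slot 3; G→slot 2; A→slot 4; E→slot 1; D skipped; C→slot 5.
Profit = 17 + 31 + 42 + 30 + 10 + 53 = 183

183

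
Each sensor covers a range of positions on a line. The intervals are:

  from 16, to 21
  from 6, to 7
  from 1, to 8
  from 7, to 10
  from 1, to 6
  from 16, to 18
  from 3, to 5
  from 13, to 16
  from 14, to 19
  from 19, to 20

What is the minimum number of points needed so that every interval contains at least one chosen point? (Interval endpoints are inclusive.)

4

Sort by right endpoint; whenever an interval is uncovered, place a point at its right end.
By right end: [3,5]  [1,6]  [6,7]  [1,8]  [7,10]  [13,16]  [16,18]  [14,19]  [19,20]  [16,21]
[3,5] uncovered → point at 5; [6,7] uncovered → point at 7; [13,16] uncovered → point at 16; [19,20] uncovered → point at 20.
Points: 5, 7, 16, 20 (4 total).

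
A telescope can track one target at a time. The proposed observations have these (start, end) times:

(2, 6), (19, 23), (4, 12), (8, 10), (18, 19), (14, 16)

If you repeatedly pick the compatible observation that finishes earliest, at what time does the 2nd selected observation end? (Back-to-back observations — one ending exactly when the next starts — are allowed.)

10

Greedy by earliest finish: after sorting by end time, pick each interval compatible with the last pick.
Sorted by end: (2,6)  (8,10)  (4,12)  (14,16)  (18,19)  (19,23)
take (2,6); take (8,10); take (14,16); take (18,19); take (19,23).
Selected: (2,6) (8,10) (14,16) (18,19) (19,23)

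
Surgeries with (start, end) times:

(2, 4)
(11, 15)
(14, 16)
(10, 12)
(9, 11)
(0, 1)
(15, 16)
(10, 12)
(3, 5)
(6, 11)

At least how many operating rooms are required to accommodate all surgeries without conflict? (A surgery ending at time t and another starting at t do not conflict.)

Count concurrent intervals with a sweep; the peak is the room count.
starts: [0, 2, 3, 6, 9, 10, 10, 11, 14, 15]
ends:   [1, 4, 5, 11, 11, 12, 12, 15, 16, 16]
s0→1 e1→0 s2→1 s3→2 e4→1 e5→0 s6→1 s9→2 s10→3 s10→4  — peak 4.

4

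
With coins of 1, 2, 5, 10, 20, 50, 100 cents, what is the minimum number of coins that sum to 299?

8

299 − 2×100→99 − 1×50→49 − 2×20→9 − 1×5→4 − 2×2→0
Total coins = 2 + 1 + 2 + 1 + 2 = 8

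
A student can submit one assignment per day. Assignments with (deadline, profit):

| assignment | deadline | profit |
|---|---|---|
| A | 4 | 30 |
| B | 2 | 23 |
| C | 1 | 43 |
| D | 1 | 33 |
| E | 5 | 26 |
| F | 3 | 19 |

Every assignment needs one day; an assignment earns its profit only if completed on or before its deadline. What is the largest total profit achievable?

141

By profit: C(d1,43), D(d1,33), A(d4,30), E(d5,26), B(d2,23), F(d3,19)
C→slot 1; D skipped; A→slot 4; E→slot 5; B→slot 2; F→slot 3.
Profit = 43 + 23 + 19 + 30 + 26 = 141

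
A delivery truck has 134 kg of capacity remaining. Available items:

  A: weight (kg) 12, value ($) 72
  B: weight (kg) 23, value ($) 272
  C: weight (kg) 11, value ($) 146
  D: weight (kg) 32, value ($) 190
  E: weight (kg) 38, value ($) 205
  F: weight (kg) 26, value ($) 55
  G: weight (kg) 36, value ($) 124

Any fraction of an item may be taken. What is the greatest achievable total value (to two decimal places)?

947.00

Greedy by value/weight ratio, highest first.
Order: C (146/11=13.27) > B (272/23=11.83) > A (72/12=6.00) > D (190/32=5.94) > E (205/38=5.39) > G (124/36=3.44) > F (55/26=2.12)
Fill: take C (11 @ 146) → take B (23 @ 272) → take A (12 @ 72) → take D (32 @ 190) → take E (38 @ 205) → take 18/36 of G → 62.00; 134/134 used.
Total value = 947.00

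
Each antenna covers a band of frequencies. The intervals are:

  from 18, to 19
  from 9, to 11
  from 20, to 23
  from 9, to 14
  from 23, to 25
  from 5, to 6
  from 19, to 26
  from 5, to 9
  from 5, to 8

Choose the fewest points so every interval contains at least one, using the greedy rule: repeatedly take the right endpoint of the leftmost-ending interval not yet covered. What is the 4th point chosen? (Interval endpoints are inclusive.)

23

Process intervals by earliest right end; each time one isn't hit yet, stab at its right endpoint.
By right end: [5,6]  [5,8]  [5,9]  [9,11]  [9,14]  [18,19]  [20,23]  [23,25]  [19,26]
[5,6] uncovered → point at 6; [9,11] uncovered → point at 11; [18,19] uncovered → point at 19; [20,23] uncovered → point at 23.
Points: 6, 11, 19, 23 (4 total).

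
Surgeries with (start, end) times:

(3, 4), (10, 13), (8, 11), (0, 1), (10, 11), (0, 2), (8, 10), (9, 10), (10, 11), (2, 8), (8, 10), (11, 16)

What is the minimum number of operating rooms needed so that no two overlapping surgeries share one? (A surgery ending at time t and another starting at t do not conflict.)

4

Count concurrent intervals with a sweep; the peak is the room count.
Events (time:±→running): 0:+→1 0:+→2 1:-→1 2:-→0 2:+→1 3:+→2 4:-→1 8:-→0 8:+→1 8:+→2 8:+→3 9:+→4 … peak 4.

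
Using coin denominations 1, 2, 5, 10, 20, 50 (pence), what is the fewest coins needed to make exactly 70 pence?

70 − 1×50→20 − 1×20→0
Total coins = 1 + 1 = 2

2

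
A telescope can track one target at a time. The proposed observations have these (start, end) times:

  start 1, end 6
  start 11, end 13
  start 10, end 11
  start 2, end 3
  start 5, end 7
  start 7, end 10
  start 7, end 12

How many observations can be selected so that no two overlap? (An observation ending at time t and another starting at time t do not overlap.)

5

Greedy by earliest finish: after sorting by end time, pick each interval compatible with the last pick.
By end time: (2,3), (1,6), (5,7), (7,10), (10,11), (7,12), (11,13).
Pick (2,3); next start ≥ 3 → (5,7); next start ≥ 7 → (7,10); next start ≥ 10 → (10,11); next start ≥ 11 → (11,13).
Selected 5 observations.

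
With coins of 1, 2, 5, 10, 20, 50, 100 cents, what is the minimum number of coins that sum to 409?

7

Greedy: take as many of the largest coin as possible, then repeat with the remainder.
409 = 4×100 + 1×5 + 2×2
Total coins = 4 + 1 + 2 = 7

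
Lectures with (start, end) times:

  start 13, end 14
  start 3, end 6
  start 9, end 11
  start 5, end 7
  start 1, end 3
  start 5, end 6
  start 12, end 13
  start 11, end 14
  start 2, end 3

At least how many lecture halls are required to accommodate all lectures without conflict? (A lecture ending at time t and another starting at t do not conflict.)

3

Events (time:±→running): 1:+→1 2:+→2 3:-→1 3:-→0 3:+→1 5:+→2 5:+→3 … peak 3.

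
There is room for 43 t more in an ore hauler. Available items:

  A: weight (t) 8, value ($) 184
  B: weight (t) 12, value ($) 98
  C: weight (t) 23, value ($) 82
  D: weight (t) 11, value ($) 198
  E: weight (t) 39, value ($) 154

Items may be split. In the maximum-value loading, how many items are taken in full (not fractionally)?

3

Sort by value per unit weight and fill in that order.
Ratios (sorted): A 23.00, D 18.00, B 8.17, E 3.95, C 3.57
take A (8 @ 184); take D (11 @ 198); take B (12 @ 98); take 12/39 of E → 47.38. Capacity used 43/43.
3 item(s) taken whole; one partial (take 12/39 of E).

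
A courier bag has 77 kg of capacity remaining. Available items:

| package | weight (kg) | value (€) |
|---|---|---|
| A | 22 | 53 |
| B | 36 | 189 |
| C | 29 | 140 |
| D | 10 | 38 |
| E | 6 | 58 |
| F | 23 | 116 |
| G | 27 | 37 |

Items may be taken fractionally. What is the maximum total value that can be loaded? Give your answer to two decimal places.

Sort by value per unit weight and fill in that order.
Ratios (sorted): E 9.67, B 5.25, F 5.04, C 4.83, D 3.80, A 2.41, G 1.37
take E (6 @ 58); take B (36 @ 189); take F (23 @ 116); take 12/29 of C → 57.93. Capacity used 77/77.
Total value = 420.93

420.93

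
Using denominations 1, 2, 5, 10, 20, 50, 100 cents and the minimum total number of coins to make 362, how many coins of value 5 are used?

Greedy: take as many of the largest coin as possible, then repeat with the remainder.
362 − 3×100→62 − 1×50→12 − 1×10→2 − 1×2→0
Count of 5: 0

0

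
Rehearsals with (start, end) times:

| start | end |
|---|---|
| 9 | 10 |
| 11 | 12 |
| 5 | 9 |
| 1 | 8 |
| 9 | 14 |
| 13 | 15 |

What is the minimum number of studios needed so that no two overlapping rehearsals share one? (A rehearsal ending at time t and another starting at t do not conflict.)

starts: [1, 5, 9, 9, 11, 13]
ends:   [8, 9, 10, 12, 14, 15]
s1→1 s5→2  — peak 2.

2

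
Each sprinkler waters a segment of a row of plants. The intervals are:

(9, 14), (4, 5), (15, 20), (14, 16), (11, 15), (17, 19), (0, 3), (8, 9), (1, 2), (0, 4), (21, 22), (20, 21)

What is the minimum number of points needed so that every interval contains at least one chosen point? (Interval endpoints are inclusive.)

Process intervals by earliest right end; each time one isn't hit yet, stab at its right endpoint.
By right end: [1,2]  [0,3]  [0,4]  [4,5]  [8,9]  [9,14]  [11,15]  [14,16]  [17,19]  [15,20]  [20,21]  [21,22]
[1,2] uncovered → point at 2; [4,5] uncovered → point at 5; [8,9] uncovered → point at 9; [11,15] uncovered → point at 15; [17,19] uncovered → point at 19; [20,21] uncovered → point at 21.
Points: 2, 5, 9, 15, 19, 21 (6 total).

6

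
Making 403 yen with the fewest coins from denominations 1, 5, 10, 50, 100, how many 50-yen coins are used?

0

403 = 4×100 + 3×1
Count of 50: 0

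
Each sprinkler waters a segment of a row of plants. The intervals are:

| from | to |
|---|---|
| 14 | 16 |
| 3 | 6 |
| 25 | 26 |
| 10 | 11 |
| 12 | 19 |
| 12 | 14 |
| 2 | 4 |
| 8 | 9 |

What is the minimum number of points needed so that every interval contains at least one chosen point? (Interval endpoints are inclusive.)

Process intervals by earliest right end; each time one isn't hit yet, stab at its right endpoint.
Sorted: [2,4] [3,6] [8,9] [10,11] [12,14] [14,16] [12,19] [25,26]
{[2,4],[3,6]} hit by 4; {[8,9]} hit by 9; {[10,11]} hit by 11; {[12,14],[14,16],[12,19]} hit by 14; {[25,26]} hit by 26.
Points: 4, 9, 11, 14, 26 (5 total).

5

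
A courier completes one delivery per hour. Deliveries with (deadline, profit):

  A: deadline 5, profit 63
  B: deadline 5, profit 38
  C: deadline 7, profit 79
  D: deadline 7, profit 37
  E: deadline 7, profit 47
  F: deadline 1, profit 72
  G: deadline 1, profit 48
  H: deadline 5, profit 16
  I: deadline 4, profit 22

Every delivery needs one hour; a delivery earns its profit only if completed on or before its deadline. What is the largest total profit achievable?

By profit: C(d7,79), F(d1,72), A(d5,63), G(d1,48), E(d7,47), B(d5,38), D(d7,37), I(d4,22), H(d5,16)
C→slot 7; F→slot 1; A→slot 5; G skipped; E→slot 6; B→slot 4; D→slot 3; I→slot 2; H skipped.
Profit = 72 + 22 + 37 + 38 + 63 + 47 + 79 = 358

358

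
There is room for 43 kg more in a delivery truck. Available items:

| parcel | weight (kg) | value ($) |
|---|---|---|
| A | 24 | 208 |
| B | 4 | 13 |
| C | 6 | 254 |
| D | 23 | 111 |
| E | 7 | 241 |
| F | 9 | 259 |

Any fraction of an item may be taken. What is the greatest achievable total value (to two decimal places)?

Ratios (sorted): C 42.33, E 34.43, F 28.78, A 8.67, D 4.83, B 3.25
take C (6 @ 254); take E (7 @ 241); take F (9 @ 259); take 21/24 of A → 182.00. Capacity used 43/43.
Total value = 936.00

936.00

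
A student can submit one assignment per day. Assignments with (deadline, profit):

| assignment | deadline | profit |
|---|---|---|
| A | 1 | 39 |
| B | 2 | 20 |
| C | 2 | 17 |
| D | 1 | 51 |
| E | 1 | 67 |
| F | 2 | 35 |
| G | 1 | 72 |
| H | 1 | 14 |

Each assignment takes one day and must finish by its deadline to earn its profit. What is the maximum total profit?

Sort by profit descending; place each in the latest free slot ≤ its deadline.
By profit: G(d1,72), E(d1,67), D(d1,51), A(d1,39), F(d2,35), B(d2,20), C(d2,17), H(d1,14)
G→slot 1; E skipped; D skipped; A skipped; F→slot 2; B skipped; C skipped; H skipped.
Profit = 72 + 35 = 107

107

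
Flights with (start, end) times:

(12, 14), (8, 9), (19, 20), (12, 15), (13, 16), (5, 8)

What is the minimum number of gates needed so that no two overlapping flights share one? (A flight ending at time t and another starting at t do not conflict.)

3

Count concurrent intervals with a sweep; the peak is the room count.
Events (time:±→running): 5:+→1 8:-→0 8:+→1 9:-→0 12:+→1 12:+→2 13:+→3 … peak 3.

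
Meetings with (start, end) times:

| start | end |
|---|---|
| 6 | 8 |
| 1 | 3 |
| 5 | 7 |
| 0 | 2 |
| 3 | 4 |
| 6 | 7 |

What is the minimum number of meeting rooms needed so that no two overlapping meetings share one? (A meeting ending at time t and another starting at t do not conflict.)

Events (time:±→running): 0:+→1 1:+→2 2:-→1 3:-→0 3:+→1 4:-→0 5:+→1 6:+→2 6:+→3 … peak 3.

3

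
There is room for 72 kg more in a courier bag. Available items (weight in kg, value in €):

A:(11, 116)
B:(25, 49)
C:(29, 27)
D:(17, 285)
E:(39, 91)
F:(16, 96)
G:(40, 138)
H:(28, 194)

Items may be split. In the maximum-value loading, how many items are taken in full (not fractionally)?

4

Order: D (285/17=16.76) > A (116/11=10.55) > H (194/28=6.93) > F (96/16=6.00) > G (138/40=3.45) > E (91/39=2.33) > B (49/25=1.96) > C (27/29=0.93)
Fill: take D (17 @ 285) → take A (11 @ 116) → take H (28 @ 194) → take F (16 @ 96); 72/72 used.
4 item(s) taken whole.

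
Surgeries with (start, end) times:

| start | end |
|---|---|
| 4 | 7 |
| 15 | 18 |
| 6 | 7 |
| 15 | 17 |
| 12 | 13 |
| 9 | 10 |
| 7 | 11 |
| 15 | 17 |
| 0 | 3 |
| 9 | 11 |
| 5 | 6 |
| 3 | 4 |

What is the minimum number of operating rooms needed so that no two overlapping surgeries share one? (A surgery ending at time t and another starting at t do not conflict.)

Events (time:±→running): 0:+→1 3:-→0 3:+→1 4:-→0 4:+→1 5:+→2 6:-→1 6:+→2 7:-→1 7:-→0 7:+→1 9:+→2 9:+→3 … peak 3.

3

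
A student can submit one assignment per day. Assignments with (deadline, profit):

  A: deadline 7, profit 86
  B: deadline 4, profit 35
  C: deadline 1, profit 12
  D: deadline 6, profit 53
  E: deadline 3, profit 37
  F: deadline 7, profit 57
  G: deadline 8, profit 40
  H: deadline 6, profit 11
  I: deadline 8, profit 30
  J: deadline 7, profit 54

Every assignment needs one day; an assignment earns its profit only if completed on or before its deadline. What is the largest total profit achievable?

Sort by profit descending; place each in the latest free slot ≤ its deadline.
By profit: A(d7,86), F(d7,57), J(d7,54), D(d6,53), G(d8,40), E(d3,37), B(d4,35), I(d8,30), C(d1,12), H(d6,11)
A→slot 7; F→slot 6; J→slot 5; D→slot 4; G→slot 8; E→slot 3; B→slot 2; I→slot 1; C skipped; H skipped.
Profit = 30 + 35 + 37 + 53 + 54 + 57 + 86 + 40 = 392

392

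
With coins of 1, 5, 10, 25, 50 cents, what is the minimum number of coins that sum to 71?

4

Greedy: take as many of the largest coin as possible, then repeat with the remainder.
71 − 1×50→21 − 2×10→1 − 1×1→0
Total coins = 1 + 2 + 1 = 4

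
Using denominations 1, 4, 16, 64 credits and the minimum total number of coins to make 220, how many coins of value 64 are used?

3

Use the largest denomination that fits, subtract, and repeat.
220 = 3×64 + 1×16 + 3×4
Count of 64: 3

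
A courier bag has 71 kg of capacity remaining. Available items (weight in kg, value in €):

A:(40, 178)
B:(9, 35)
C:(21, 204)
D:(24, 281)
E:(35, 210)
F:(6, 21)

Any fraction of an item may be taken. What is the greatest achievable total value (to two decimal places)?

Greedy by value/weight ratio, highest first.
Ratios (sorted): D 11.71, C 9.71, E 6.00, A 4.45, B 3.89, F 3.50
take D (24 @ 281); take C (21 @ 204); take 26/35 of E → 156.00. Capacity used 71/71.
Total value = 641.00

641.00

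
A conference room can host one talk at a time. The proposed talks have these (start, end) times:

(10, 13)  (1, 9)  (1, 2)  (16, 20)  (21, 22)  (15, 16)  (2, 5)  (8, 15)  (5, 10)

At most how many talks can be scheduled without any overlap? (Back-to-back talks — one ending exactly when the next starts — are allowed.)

Order by finish time; keep every interval that doesn't clash with the previous kept one.
Sorted by end: (1,2)  (2,5)  (1,9)  (5,10)  (10,13)  (8,15)  (15,16)  (16,20)  (21,22)
take (1,2); take (2,5); take (5,10); take (10,13); take (15,16); take (16,20); take (21,22).
Selected 7 talks.

7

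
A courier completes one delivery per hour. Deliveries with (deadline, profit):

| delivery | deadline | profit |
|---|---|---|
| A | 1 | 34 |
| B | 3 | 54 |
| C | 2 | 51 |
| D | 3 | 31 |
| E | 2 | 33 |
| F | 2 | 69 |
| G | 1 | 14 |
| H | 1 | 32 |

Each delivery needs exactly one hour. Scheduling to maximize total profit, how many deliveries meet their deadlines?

3

Sort by profit descending; place each in the latest free slot ≤ its deadline.
Profit order: F=69 B=54 C=51 A=34 E=33 H=32 D=31 G=14
Assign: F→slot 2, B→slot 3, C→slot 1, A skipped, E skipped, H skipped, D skipped, G skipped.
Slots: [1:C] [2:F] [3:B]
3 of 8 scheduled.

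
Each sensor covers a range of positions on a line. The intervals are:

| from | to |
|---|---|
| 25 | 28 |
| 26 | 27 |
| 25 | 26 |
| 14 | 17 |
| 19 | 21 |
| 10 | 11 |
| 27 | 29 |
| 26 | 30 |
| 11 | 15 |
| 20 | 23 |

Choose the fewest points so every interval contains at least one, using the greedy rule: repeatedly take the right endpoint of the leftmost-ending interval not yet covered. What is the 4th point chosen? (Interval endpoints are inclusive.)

26

Process intervals by earliest right end; each time one isn't hit yet, stab at its right endpoint.
Sorted: [10,11] [11,15] [14,17] [19,21] [20,23] [25,26] [26,27] [25,28] [27,29] [26,30]
{[10,11],[11,15]} hit by 11; {[14,17]} hit by 17; {[19,21],[20,23]} hit by 21; {[25,26],[26,27],[25,28]} hit by 26; {[27,29],[26,30]} hit by 29.
Points: 11, 17, 21, 26, 29 (5 total).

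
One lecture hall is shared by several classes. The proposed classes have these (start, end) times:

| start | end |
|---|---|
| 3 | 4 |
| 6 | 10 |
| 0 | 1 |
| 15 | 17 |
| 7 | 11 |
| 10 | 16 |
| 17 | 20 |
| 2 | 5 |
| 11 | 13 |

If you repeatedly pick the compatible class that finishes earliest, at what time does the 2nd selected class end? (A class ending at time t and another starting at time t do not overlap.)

Sorted by end: (0,1)  (3,4)  (2,5)  (6,10)  (7,11)  (11,13)  (10,16)  (15,17)  (17,20)
take (0,1); take (3,4); take (6,10); skip (7,11); take (11,13); take (15,17); take (17,20).
Selected: (0,1) (3,4) (6,10) (11,13) (15,17) (17,20)

4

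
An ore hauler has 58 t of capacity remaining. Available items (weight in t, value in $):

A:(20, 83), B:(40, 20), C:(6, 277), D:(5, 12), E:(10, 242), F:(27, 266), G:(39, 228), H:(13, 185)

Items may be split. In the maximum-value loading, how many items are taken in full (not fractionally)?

4

Greedy by value/weight ratio, highest first.
Ratios (sorted): C 46.17, E 24.20, H 14.23, F 9.85, G 5.85, A 4.15, D 2.40, B 0.50
take C (6 @ 277); take E (10 @ 242); take H (13 @ 185); take F (27 @ 266); take 2/39 of G → 11.69. Capacity used 58/58.
4 item(s) taken whole; one partial (take 2/39 of G).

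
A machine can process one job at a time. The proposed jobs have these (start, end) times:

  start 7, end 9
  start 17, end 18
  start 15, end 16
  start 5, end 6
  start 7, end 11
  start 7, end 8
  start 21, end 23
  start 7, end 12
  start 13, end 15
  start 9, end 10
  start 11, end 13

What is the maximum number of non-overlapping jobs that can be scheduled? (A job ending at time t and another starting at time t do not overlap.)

8

Sort by end time and greedily take each interval whose start is ≥ the last chosen end.
Sorted by end: (5,6)  (7,8)  (7,9)  (9,10)  (7,11)  (7,12)  (11,13)  (13,15)  (15,16)  (17,18)  (21,23)
take (5,6); take (7,8); skip (7,9); take (9,10); take (11,13); take (13,15); take (15,16); take (17,18); take (21,23).
Selected 8 jobs.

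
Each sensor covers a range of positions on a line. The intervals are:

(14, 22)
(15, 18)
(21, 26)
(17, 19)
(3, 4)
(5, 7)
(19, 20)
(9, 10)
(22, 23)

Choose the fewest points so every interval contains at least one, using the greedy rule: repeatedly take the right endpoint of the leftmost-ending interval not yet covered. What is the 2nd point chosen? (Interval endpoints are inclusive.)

Sort by right endpoint; whenever an interval is uncovered, place a point at its right end.
By right end: [3,4]  [5,7]  [9,10]  [15,18]  [17,19]  [19,20]  [14,22]  [22,23]  [21,26]
[3,4] uncovered → point at 4; [5,7] uncovered → point at 7; [9,10] uncovered → point at 10; [15,18] uncovered → point at 18; [19,20] uncovered → point at 20; [22,23] uncovered → point at 23.
Points: 4, 7, 10, 18, 20, 23 (6 total).

7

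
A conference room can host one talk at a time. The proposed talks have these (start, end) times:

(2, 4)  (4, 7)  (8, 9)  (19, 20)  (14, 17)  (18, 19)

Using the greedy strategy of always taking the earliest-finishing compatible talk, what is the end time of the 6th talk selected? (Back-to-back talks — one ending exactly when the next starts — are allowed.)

20

Sort by end time and greedily take each interval whose start is ≥ the last chosen end.
By end time: (2,4), (4,7), (8,9), (14,17), (18,19), (19,20).
Pick (2,4); next start ≥ 4 → (4,7); next start ≥ 7 → (8,9); next start ≥ 9 → (14,17); next start ≥ 17 → (18,19); next start ≥ 19 → (19,20).
Selected: (2,4) (4,7) (8,9) (14,17) (18,19) (19,20)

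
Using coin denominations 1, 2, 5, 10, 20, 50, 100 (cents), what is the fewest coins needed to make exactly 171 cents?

4

Use the largest denomination that fits, subtract, and repeat.
171 = 1×100 + 1×50 + 1×20 + 1×1
Total coins = 1 + 1 + 1 + 1 = 4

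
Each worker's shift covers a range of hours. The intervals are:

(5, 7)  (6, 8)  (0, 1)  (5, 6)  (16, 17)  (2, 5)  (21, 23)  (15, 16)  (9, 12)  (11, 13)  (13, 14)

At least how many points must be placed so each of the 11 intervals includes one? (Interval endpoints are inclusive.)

Process intervals by earliest right end; each time one isn't hit yet, stab at its right endpoint.
By right end: [0,1]  [2,5]  [5,6]  [5,7]  [6,8]  [9,12]  [11,13]  [13,14]  [15,16]  [16,17]  [21,23]
[0,1] uncovered → point at 1; [2,5] uncovered → point at 5; [6,8] uncovered → point at 8; [9,12] uncovered → point at 12; [13,14] uncovered → point at 14; [15,16] uncovered → point at 16; [21,23] uncovered → point at 23.
Points: 1, 5, 8, 12, 14, 16, 23 (7 total).

7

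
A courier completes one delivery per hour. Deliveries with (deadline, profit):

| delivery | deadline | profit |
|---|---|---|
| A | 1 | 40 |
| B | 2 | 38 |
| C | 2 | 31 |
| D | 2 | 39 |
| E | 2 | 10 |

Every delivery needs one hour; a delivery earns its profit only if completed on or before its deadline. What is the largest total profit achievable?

By profit: A(d1,40), D(d2,39), B(d2,38), C(d2,31), E(d2,10)
A→slot 1; D→slot 2; B skipped; C skipped; E skipped.
Profit = 40 + 39 = 79

79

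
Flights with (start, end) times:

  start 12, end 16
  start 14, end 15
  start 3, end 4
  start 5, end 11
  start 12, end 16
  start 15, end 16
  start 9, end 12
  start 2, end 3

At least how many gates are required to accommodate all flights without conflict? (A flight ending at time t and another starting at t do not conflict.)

3

The answer is the maximum number of intervals overlapping at any instant.
starts: [2, 3, 5, 9, 12, 12, 14, 15]
ends:   [3, 4, 11, 12, 15, 16, 16, 16]
s2→1 e3→0 s3→1 e4→0 s5→1 s9→2 e11→1 e12→0 s12→1 s12→2 s14→3  — peak 3.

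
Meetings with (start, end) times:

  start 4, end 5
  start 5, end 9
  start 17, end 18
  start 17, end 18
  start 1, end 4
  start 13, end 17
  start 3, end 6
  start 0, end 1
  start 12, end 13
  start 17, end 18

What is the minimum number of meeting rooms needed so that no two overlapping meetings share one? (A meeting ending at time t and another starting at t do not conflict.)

3

The answer is the maximum number of intervals overlapping at any instant.
Events (time:±→running): 0:+→1 1:-→0 1:+→1 3:+→2 4:-→1 4:+→2 5:-→1 5:+→2 6:-→1 9:-→0 12:+→1 13:-→0 13:+→1 17:-→0 17:+→1 17:+→2 17:+→3 … peak 3.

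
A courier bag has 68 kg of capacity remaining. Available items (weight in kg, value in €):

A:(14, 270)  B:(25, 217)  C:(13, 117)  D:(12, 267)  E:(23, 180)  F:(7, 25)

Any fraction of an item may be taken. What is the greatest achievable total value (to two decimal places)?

Greedy by value/weight ratio, highest first.
Order: D (267/12=22.25) > A (270/14=19.29) > C (117/13=9.00) > B (217/25=8.68) > E (180/23=7.83) > F (25/7=3.57)
Fill: take D (12 @ 267) → take A (14 @ 270) → take C (13 @ 117) → take B (25 @ 217) → take 4/23 of E → 31.30; 68/68 used.
Total value = 902.30

902.30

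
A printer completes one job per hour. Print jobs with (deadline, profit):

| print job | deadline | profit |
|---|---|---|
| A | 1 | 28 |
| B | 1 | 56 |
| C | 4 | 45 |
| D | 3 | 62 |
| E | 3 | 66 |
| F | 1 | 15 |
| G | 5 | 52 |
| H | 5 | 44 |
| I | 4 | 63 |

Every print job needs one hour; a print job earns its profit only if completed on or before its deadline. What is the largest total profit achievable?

By profit: E(d3,66), I(d4,63), D(d3,62), B(d1,56), G(d5,52), C(d4,45), H(d5,44), A(d1,28), F(d1,15)
E→slot 3; I→slot 4; D→slot 2; B→slot 1; G→slot 5; C skipped; H skipped; A skipped; F skipped.
Profit = 56 + 62 + 66 + 63 + 52 = 299

299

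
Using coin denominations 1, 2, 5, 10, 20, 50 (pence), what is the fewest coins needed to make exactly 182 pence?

6

182 = 3×50 + 1×20 + 1×10 + 1×2
Total coins = 3 + 1 + 1 + 1 = 6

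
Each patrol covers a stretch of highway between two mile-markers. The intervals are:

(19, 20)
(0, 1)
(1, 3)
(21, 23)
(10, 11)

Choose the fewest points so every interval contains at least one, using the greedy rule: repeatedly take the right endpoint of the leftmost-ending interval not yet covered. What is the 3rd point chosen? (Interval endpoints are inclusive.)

Sort by right endpoint; whenever an interval is uncovered, place a point at its right end.
By right end: [0,1]  [1,3]  [10,11]  [19,20]  [21,23]
[0,1] uncovered → point at 1; [10,11] uncovered → point at 11; [19,20] uncovered → point at 20; [21,23] uncovered → point at 23.
Points: 1, 11, 20, 23 (4 total).

20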